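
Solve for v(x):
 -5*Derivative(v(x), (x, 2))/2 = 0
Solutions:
 v(x) = C1 + C2*x


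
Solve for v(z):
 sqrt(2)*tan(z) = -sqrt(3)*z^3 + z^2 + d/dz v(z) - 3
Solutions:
 v(z) = C1 + sqrt(3)*z^4/4 - z^3/3 + 3*z - sqrt(2)*log(cos(z))


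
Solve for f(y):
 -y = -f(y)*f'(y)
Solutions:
 f(y) = -sqrt(C1 + y^2)
 f(y) = sqrt(C1 + y^2)


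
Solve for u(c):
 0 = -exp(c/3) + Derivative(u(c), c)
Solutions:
 u(c) = C1 + 3*exp(c/3)


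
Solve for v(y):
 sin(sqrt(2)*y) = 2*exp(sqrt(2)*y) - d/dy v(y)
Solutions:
 v(y) = C1 + sqrt(2)*exp(sqrt(2)*y) + sqrt(2)*cos(sqrt(2)*y)/2


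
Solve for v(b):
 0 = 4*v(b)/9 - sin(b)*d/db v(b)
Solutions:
 v(b) = C1*(cos(b) - 1)^(2/9)/(cos(b) + 1)^(2/9)


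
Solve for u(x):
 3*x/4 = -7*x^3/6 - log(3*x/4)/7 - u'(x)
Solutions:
 u(x) = C1 - 7*x^4/24 - 3*x^2/8 - x*log(x)/7 - x*log(3)/7 + x/7 + 2*x*log(2)/7


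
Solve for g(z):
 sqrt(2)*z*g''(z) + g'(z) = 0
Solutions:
 g(z) = C1 + C2*z^(1 - sqrt(2)/2)


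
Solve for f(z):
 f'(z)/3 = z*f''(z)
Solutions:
 f(z) = C1 + C2*z^(4/3)


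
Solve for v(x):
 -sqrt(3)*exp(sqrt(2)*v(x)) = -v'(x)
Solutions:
 v(x) = sqrt(2)*(2*log(-1/(C1 + sqrt(3)*x)) - log(2))/4


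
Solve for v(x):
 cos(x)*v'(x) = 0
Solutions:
 v(x) = C1


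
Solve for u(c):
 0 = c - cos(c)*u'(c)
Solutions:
 u(c) = C1 + Integral(c/cos(c), c)


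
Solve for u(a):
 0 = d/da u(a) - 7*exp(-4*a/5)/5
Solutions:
 u(a) = C1 - 7*exp(-4*a/5)/4


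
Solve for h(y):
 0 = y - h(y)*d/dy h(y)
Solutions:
 h(y) = -sqrt(C1 + y^2)
 h(y) = sqrt(C1 + y^2)


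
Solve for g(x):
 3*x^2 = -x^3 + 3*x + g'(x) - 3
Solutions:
 g(x) = C1 + x^4/4 + x^3 - 3*x^2/2 + 3*x


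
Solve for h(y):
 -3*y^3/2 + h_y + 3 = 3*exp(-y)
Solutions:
 h(y) = C1 + 3*y^4/8 - 3*y - 3*exp(-y)


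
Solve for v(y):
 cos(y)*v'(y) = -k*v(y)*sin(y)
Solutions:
 v(y) = C1*exp(k*log(cos(y)))


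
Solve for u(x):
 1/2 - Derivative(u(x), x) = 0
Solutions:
 u(x) = C1 + x/2


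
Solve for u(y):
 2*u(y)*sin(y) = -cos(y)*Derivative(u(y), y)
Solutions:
 u(y) = C1*cos(y)^2


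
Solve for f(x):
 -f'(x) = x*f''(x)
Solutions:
 f(x) = C1 + C2*log(x)


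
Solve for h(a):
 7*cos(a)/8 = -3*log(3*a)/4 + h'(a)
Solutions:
 h(a) = C1 + 3*a*log(a)/4 - 3*a/4 + 3*a*log(3)/4 + 7*sin(a)/8


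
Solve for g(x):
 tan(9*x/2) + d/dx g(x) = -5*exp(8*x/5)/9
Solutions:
 g(x) = C1 - 25*exp(8*x/5)/72 + 2*log(cos(9*x/2))/9


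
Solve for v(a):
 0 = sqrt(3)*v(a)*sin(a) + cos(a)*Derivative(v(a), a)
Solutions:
 v(a) = C1*cos(a)^(sqrt(3))


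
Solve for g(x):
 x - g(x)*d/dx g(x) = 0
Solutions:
 g(x) = -sqrt(C1 + x^2)
 g(x) = sqrt(C1 + x^2)


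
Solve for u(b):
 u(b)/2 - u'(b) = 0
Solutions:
 u(b) = C1*exp(b/2)


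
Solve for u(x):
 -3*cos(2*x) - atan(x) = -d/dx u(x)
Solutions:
 u(x) = C1 + x*atan(x) - log(x^2 + 1)/2 + 3*sin(2*x)/2


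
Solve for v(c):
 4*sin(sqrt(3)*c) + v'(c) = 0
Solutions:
 v(c) = C1 + 4*sqrt(3)*cos(sqrt(3)*c)/3


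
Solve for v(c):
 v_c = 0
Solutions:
 v(c) = C1


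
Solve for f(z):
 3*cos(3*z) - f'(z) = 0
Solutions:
 f(z) = C1 + sin(3*z)


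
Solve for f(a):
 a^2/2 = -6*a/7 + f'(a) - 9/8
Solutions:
 f(a) = C1 + a^3/6 + 3*a^2/7 + 9*a/8


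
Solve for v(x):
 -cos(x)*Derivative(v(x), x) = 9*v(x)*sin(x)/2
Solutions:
 v(x) = C1*cos(x)^(9/2)


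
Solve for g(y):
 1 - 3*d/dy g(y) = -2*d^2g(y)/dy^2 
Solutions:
 g(y) = C1 + C2*exp(3*y/2) + y/3


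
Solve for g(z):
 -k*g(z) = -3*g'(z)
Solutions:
 g(z) = C1*exp(k*z/3)


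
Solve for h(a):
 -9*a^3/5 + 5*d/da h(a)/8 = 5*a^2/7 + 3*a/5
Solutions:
 h(a) = C1 + 18*a^4/25 + 8*a^3/21 + 12*a^2/25


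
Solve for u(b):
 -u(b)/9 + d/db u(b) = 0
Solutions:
 u(b) = C1*exp(b/9)


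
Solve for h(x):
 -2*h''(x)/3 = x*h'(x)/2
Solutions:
 h(x) = C1 + C2*erf(sqrt(6)*x/4)


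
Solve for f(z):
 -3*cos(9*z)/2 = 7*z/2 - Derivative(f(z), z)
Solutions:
 f(z) = C1 + 7*z^2/4 + sin(9*z)/6


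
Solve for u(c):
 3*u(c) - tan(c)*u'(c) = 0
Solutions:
 u(c) = C1*sin(c)^3


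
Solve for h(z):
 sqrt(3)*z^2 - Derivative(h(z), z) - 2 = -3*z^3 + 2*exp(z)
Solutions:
 h(z) = C1 + 3*z^4/4 + sqrt(3)*z^3/3 - 2*z - 2*exp(z)


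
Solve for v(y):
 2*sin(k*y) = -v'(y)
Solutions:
 v(y) = C1 + 2*cos(k*y)/k


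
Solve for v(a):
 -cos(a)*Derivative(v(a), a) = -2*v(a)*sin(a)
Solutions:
 v(a) = C1/cos(a)^2


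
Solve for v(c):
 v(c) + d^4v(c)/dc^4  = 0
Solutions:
 v(c) = (C1*sin(sqrt(2)*c/2) + C2*cos(sqrt(2)*c/2))*exp(-sqrt(2)*c/2) + (C3*sin(sqrt(2)*c/2) + C4*cos(sqrt(2)*c/2))*exp(sqrt(2)*c/2)


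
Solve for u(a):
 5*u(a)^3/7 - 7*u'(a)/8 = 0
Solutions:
 u(a) = -7*sqrt(2)*sqrt(-1/(C1 + 40*a))/2
 u(a) = 7*sqrt(2)*sqrt(-1/(C1 + 40*a))/2


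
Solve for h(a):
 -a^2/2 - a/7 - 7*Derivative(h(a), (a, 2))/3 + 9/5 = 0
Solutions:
 h(a) = C1 + C2*a - a^4/56 - a^3/98 + 27*a^2/70


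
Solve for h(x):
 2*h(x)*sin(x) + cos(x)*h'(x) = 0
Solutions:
 h(x) = C1*cos(x)^2


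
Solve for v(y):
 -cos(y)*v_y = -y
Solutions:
 v(y) = C1 + Integral(y/cos(y), y)


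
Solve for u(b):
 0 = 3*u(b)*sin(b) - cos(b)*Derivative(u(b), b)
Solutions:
 u(b) = C1/cos(b)^3


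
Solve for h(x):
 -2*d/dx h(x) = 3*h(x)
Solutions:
 h(x) = C1*exp(-3*x/2)


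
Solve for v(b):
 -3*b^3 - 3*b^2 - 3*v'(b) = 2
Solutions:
 v(b) = C1 - b^4/4 - b^3/3 - 2*b/3


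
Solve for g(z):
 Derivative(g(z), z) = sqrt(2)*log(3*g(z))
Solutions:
 -sqrt(2)*Integral(1/(log(_y) + log(3)), (_y, g(z)))/2 = C1 - z


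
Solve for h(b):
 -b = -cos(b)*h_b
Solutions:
 h(b) = C1 + Integral(b/cos(b), b)


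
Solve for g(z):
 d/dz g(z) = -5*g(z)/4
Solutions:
 g(z) = C1*exp(-5*z/4)


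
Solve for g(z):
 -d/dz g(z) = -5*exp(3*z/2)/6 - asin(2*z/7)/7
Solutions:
 g(z) = C1 + z*asin(2*z/7)/7 + sqrt(49 - 4*z^2)/14 + 5*exp(3*z/2)/9


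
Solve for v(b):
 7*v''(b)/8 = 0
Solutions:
 v(b) = C1 + C2*b


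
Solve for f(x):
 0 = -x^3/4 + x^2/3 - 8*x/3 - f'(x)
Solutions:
 f(x) = C1 - x^4/16 + x^3/9 - 4*x^2/3


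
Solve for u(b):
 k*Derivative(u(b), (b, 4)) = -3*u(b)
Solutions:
 u(b) = C1*exp(-3^(1/4)*b*(-1/k)^(1/4)) + C2*exp(3^(1/4)*b*(-1/k)^(1/4)) + C3*exp(-3^(1/4)*I*b*(-1/k)^(1/4)) + C4*exp(3^(1/4)*I*b*(-1/k)^(1/4))


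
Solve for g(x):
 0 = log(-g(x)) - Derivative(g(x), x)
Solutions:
 -li(-g(x)) = C1 + x


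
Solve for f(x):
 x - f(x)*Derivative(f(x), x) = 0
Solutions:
 f(x) = -sqrt(C1 + x^2)
 f(x) = sqrt(C1 + x^2)


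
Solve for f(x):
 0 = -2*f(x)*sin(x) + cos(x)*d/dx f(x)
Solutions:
 f(x) = C1/cos(x)^2


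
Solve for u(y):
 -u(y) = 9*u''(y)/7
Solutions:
 u(y) = C1*sin(sqrt(7)*y/3) + C2*cos(sqrt(7)*y/3)


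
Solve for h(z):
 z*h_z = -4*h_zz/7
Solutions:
 h(z) = C1 + C2*erf(sqrt(14)*z/4)


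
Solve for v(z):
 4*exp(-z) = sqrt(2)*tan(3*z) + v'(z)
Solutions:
 v(z) = C1 - sqrt(2)*log(tan(3*z)^2 + 1)/6 - 4*exp(-z)


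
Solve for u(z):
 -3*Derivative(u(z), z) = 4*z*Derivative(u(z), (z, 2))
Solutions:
 u(z) = C1 + C2*z^(1/4)


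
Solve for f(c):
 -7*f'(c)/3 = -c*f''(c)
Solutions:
 f(c) = C1 + C2*c^(10/3)


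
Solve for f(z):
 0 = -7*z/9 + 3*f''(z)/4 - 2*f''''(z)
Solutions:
 f(z) = C1 + C2*z + C3*exp(-sqrt(6)*z/4) + C4*exp(sqrt(6)*z/4) + 14*z^3/81


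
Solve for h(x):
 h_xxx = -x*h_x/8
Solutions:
 h(x) = C1 + Integral(C2*airyai(-x/2) + C3*airybi(-x/2), x)


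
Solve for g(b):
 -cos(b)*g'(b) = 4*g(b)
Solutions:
 g(b) = C1*(sin(b)^2 - 2*sin(b) + 1)/(sin(b)^2 + 2*sin(b) + 1)


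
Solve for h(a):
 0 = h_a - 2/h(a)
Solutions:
 h(a) = -sqrt(C1 + 4*a)
 h(a) = sqrt(C1 + 4*a)


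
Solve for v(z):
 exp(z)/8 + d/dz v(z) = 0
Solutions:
 v(z) = C1 - exp(z)/8


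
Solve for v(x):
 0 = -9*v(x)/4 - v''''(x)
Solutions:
 v(x) = (C1*sin(sqrt(3)*x/2) + C2*cos(sqrt(3)*x/2))*exp(-sqrt(3)*x/2) + (C3*sin(sqrt(3)*x/2) + C4*cos(sqrt(3)*x/2))*exp(sqrt(3)*x/2)


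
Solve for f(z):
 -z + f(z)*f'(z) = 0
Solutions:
 f(z) = -sqrt(C1 + z^2)
 f(z) = sqrt(C1 + z^2)


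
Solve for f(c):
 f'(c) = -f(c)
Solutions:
 f(c) = C1*exp(-c)


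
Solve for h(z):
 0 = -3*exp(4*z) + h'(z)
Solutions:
 h(z) = C1 + 3*exp(4*z)/4


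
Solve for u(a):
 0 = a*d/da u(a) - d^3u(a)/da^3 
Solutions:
 u(a) = C1 + Integral(C2*airyai(a) + C3*airybi(a), a)


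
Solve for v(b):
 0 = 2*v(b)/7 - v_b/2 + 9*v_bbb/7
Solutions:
 v(b) = C1*exp(b*(7/(sqrt(9606)/36 + 3)^(1/3) + 6*(sqrt(9606)/36 + 3)^(1/3))/36)*sin(sqrt(3)*b*(-6*(sqrt(9606)/36 + 3)^(1/3) + 7/(sqrt(9606)/36 + 3)^(1/3))/36) + C2*exp(b*(7/(sqrt(9606)/36 + 3)^(1/3) + 6*(sqrt(9606)/36 + 3)^(1/3))/36)*cos(sqrt(3)*b*(-6*(sqrt(9606)/36 + 3)^(1/3) + 7/(sqrt(9606)/36 + 3)^(1/3))/36) + C3*exp(-b*(7/(sqrt(9606)/36 + 3)^(1/3) + 6*(sqrt(9606)/36 + 3)^(1/3))/18)


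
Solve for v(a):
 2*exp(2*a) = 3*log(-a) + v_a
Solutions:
 v(a) = C1 - 3*a*log(-a) + 3*a + exp(2*a)


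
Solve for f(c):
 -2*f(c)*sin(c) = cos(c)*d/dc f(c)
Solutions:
 f(c) = C1*cos(c)^2


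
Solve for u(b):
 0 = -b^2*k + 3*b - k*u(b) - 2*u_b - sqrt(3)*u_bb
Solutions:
 u(b) = C1*exp(sqrt(3)*b*(sqrt(-sqrt(3)*k + 1) - 1)/3) + C2*exp(-sqrt(3)*b*(sqrt(-sqrt(3)*k + 1) + 1)/3) - b^2 + 7*b/k + 2*sqrt(3)/k - 14/k^2


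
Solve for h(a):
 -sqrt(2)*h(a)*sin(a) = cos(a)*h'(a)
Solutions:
 h(a) = C1*cos(a)^(sqrt(2))


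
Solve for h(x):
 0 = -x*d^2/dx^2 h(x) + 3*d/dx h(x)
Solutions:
 h(x) = C1 + C2*x^4


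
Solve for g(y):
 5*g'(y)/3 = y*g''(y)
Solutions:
 g(y) = C1 + C2*y^(8/3)


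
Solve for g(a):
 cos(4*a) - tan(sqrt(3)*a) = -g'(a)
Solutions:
 g(a) = C1 - sqrt(3)*log(cos(sqrt(3)*a))/3 - sin(4*a)/4


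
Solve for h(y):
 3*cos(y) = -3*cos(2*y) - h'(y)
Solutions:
 h(y) = C1 - 3*sin(y) - 3*sin(2*y)/2


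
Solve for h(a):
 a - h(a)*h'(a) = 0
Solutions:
 h(a) = -sqrt(C1 + a^2)
 h(a) = sqrt(C1 + a^2)


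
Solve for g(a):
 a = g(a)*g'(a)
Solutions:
 g(a) = -sqrt(C1 + a^2)
 g(a) = sqrt(C1 + a^2)


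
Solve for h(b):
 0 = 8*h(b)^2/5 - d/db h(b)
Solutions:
 h(b) = -5/(C1 + 8*b)


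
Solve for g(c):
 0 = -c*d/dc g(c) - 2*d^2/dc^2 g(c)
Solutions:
 g(c) = C1 + C2*erf(c/2)


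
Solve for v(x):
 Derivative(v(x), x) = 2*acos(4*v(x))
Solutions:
 Integral(1/acos(4*_y), (_y, v(x))) = C1 + 2*x


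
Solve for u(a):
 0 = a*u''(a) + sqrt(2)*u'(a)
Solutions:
 u(a) = C1 + C2*a^(1 - sqrt(2))


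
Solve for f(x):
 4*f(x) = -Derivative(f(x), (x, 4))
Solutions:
 f(x) = (C1*sin(x) + C2*cos(x))*exp(-x) + (C3*sin(x) + C4*cos(x))*exp(x)


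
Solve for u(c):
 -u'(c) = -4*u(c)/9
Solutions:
 u(c) = C1*exp(4*c/9)


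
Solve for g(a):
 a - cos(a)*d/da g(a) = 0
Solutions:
 g(a) = C1 + Integral(a/cos(a), a)


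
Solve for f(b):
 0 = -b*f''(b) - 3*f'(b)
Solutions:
 f(b) = C1 + C2/b^2


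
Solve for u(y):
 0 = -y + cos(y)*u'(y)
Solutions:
 u(y) = C1 + Integral(y/cos(y), y)


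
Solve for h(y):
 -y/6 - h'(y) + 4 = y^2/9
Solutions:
 h(y) = C1 - y^3/27 - y^2/12 + 4*y


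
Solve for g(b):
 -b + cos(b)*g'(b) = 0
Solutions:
 g(b) = C1 + Integral(b/cos(b), b)


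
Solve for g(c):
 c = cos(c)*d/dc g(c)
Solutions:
 g(c) = C1 + Integral(c/cos(c), c)


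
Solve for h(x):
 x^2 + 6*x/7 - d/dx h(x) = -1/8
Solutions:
 h(x) = C1 + x^3/3 + 3*x^2/7 + x/8


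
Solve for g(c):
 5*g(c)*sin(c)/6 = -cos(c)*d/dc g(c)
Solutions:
 g(c) = C1*cos(c)^(5/6)


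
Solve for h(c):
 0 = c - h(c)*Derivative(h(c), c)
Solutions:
 h(c) = -sqrt(C1 + c^2)
 h(c) = sqrt(C1 + c^2)


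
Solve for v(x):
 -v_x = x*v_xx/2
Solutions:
 v(x) = C1 + C2/x


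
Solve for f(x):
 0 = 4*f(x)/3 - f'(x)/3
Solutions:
 f(x) = C1*exp(4*x)


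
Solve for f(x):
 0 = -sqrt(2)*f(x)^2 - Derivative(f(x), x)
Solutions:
 f(x) = 1/(C1 + sqrt(2)*x)


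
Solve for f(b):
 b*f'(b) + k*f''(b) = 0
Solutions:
 f(b) = C1 + C2*sqrt(k)*erf(sqrt(2)*b*sqrt(1/k)/2)


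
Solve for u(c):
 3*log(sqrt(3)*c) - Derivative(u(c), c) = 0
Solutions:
 u(c) = C1 + 3*c*log(c) - 3*c + 3*c*log(3)/2


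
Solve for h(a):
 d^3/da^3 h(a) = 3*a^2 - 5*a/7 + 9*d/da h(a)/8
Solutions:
 h(a) = C1 + C2*exp(-3*sqrt(2)*a/4) + C3*exp(3*sqrt(2)*a/4) - 8*a^3/9 + 20*a^2/63 - 128*a/27


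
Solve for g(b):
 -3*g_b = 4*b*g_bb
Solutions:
 g(b) = C1 + C2*b^(1/4)


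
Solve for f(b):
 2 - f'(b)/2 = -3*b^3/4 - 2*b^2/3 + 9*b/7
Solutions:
 f(b) = C1 + 3*b^4/8 + 4*b^3/9 - 9*b^2/7 + 4*b


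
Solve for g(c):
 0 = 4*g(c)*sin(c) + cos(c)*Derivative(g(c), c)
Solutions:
 g(c) = C1*cos(c)^4


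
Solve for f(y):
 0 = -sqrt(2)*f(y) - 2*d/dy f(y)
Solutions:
 f(y) = C1*exp(-sqrt(2)*y/2)


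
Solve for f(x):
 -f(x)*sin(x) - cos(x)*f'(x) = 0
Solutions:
 f(x) = C1*cos(x)


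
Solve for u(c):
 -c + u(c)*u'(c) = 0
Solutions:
 u(c) = -sqrt(C1 + c^2)
 u(c) = sqrt(C1 + c^2)


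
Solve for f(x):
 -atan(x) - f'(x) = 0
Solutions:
 f(x) = C1 - x*atan(x) + log(x^2 + 1)/2


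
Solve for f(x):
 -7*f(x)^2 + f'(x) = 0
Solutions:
 f(x) = -1/(C1 + 7*x)


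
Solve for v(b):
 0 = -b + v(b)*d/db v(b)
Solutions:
 v(b) = -sqrt(C1 + b^2)
 v(b) = sqrt(C1 + b^2)


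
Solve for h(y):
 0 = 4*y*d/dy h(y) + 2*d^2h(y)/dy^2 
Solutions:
 h(y) = C1 + C2*erf(y)


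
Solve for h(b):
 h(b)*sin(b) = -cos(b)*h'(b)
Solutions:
 h(b) = C1*cos(b)


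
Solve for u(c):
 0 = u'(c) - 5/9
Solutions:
 u(c) = C1 + 5*c/9


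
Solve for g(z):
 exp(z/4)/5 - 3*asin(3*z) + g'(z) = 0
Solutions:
 g(z) = C1 + 3*z*asin(3*z) + sqrt(1 - 9*z^2) - 4*exp(z/4)/5


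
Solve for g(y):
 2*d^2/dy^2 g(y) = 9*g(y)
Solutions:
 g(y) = C1*exp(-3*sqrt(2)*y/2) + C2*exp(3*sqrt(2)*y/2)


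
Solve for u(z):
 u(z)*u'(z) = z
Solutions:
 u(z) = -sqrt(C1 + z^2)
 u(z) = sqrt(C1 + z^2)


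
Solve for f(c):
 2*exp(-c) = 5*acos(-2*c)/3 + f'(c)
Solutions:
 f(c) = C1 - 5*c*acos(-2*c)/3 - 5*sqrt(1 - 4*c^2)/6 - 2*exp(-c)


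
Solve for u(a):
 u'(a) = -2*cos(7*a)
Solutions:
 u(a) = C1 - 2*sin(7*a)/7


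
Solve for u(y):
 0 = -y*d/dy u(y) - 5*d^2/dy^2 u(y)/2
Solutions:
 u(y) = C1 + C2*erf(sqrt(5)*y/5)


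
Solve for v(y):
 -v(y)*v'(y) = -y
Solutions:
 v(y) = -sqrt(C1 + y^2)
 v(y) = sqrt(C1 + y^2)


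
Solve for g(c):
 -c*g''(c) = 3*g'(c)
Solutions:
 g(c) = C1 + C2/c^2


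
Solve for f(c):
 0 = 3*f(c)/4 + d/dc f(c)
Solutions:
 f(c) = C1*exp(-3*c/4)


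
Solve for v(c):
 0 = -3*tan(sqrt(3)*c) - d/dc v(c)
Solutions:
 v(c) = C1 + sqrt(3)*log(cos(sqrt(3)*c))


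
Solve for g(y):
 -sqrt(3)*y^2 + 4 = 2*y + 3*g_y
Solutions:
 g(y) = C1 - sqrt(3)*y^3/9 - y^2/3 + 4*y/3


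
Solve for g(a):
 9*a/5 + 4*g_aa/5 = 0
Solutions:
 g(a) = C1 + C2*a - 3*a^3/8


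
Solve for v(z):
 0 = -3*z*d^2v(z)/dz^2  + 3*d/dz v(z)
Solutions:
 v(z) = C1 + C2*z^2


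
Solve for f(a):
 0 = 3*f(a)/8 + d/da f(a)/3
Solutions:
 f(a) = C1*exp(-9*a/8)


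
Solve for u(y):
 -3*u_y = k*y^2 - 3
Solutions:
 u(y) = C1 - k*y^3/9 + y


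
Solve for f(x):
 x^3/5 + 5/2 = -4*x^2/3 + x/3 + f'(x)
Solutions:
 f(x) = C1 + x^4/20 + 4*x^3/9 - x^2/6 + 5*x/2


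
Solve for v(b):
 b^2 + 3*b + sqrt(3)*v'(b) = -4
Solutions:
 v(b) = C1 - sqrt(3)*b^3/9 - sqrt(3)*b^2/2 - 4*sqrt(3)*b/3


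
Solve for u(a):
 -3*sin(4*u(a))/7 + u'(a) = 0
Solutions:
 -3*a/7 + log(cos(4*u(a)) - 1)/8 - log(cos(4*u(a)) + 1)/8 = C1


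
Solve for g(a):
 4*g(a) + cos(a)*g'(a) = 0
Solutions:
 g(a) = C1*(sin(a)^2 - 2*sin(a) + 1)/(sin(a)^2 + 2*sin(a) + 1)


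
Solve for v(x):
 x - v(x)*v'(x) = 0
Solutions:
 v(x) = -sqrt(C1 + x^2)
 v(x) = sqrt(C1 + x^2)


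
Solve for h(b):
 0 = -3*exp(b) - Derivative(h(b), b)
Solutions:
 h(b) = C1 - 3*exp(b)


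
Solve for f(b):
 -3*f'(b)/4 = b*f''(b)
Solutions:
 f(b) = C1 + C2*b^(1/4)


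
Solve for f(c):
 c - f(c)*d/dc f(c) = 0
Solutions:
 f(c) = -sqrt(C1 + c^2)
 f(c) = sqrt(C1 + c^2)


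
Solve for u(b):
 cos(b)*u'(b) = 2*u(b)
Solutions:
 u(b) = C1*(sin(b) + 1)/(sin(b) - 1)


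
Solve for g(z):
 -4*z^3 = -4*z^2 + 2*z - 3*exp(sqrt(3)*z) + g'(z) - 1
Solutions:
 g(z) = C1 - z^4 + 4*z^3/3 - z^2 + z + sqrt(3)*exp(sqrt(3)*z)


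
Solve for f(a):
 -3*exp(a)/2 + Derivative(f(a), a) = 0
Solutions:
 f(a) = C1 + 3*exp(a)/2


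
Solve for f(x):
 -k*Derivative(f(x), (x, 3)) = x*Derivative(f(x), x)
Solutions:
 f(x) = C1 + Integral(C2*airyai(x*(-1/k)^(1/3)) + C3*airybi(x*(-1/k)^(1/3)), x)


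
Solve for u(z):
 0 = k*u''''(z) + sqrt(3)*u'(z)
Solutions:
 u(z) = C1 + C2*exp(3^(1/6)*z*(-1/k)^(1/3)) + C3*exp(z*(-1/k)^(1/3)*(-3^(1/6) + 3^(2/3)*I)/2) + C4*exp(-z*(-1/k)^(1/3)*(3^(1/6) + 3^(2/3)*I)/2)


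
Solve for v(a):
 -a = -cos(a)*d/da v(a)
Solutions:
 v(a) = C1 + Integral(a/cos(a), a)


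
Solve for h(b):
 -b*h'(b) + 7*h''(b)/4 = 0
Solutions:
 h(b) = C1 + C2*erfi(sqrt(14)*b/7)


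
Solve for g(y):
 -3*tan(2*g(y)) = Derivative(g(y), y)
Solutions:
 g(y) = -asin(C1*exp(-6*y))/2 + pi/2
 g(y) = asin(C1*exp(-6*y))/2


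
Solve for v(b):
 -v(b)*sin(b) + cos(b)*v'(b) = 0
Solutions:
 v(b) = C1/cos(b)


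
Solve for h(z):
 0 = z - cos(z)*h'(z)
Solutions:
 h(z) = C1 + Integral(z/cos(z), z)


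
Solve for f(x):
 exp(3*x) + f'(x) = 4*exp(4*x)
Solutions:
 f(x) = C1 + exp(4*x) - exp(3*x)/3


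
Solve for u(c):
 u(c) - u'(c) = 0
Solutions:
 u(c) = C1*exp(c)


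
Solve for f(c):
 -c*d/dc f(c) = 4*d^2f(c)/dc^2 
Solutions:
 f(c) = C1 + C2*erf(sqrt(2)*c/4)


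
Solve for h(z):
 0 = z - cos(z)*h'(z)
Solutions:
 h(z) = C1 + Integral(z/cos(z), z)


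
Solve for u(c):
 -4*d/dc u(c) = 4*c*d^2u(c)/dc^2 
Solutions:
 u(c) = C1 + C2*log(c)


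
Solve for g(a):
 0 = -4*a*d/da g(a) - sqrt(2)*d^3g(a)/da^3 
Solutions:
 g(a) = C1 + Integral(C2*airyai(-sqrt(2)*a) + C3*airybi(-sqrt(2)*a), a)


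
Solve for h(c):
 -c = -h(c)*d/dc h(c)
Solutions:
 h(c) = -sqrt(C1 + c^2)
 h(c) = sqrt(C1 + c^2)


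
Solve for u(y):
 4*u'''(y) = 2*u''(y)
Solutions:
 u(y) = C1 + C2*y + C3*exp(y/2)


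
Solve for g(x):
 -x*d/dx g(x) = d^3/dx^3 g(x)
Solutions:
 g(x) = C1 + Integral(C2*airyai(-x) + C3*airybi(-x), x)


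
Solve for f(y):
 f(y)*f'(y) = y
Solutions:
 f(y) = -sqrt(C1 + y^2)
 f(y) = sqrt(C1 + y^2)


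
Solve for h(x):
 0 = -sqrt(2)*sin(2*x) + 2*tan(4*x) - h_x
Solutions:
 h(x) = C1 - log(cos(4*x))/2 + sqrt(2)*cos(2*x)/2


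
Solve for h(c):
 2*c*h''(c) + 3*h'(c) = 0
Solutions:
 h(c) = C1 + C2/sqrt(c)


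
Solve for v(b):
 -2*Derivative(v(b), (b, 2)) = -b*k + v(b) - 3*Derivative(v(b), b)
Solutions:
 v(b) = C1*exp(b/2) + C2*exp(b) + b*k + 3*k


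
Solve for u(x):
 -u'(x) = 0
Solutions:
 u(x) = C1


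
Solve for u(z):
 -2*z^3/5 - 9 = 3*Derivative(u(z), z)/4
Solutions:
 u(z) = C1 - 2*z^4/15 - 12*z


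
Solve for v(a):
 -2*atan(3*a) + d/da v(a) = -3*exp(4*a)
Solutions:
 v(a) = C1 + 2*a*atan(3*a) - 3*exp(4*a)/4 - log(9*a^2 + 1)/3


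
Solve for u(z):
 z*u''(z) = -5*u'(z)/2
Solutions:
 u(z) = C1 + C2/z^(3/2)


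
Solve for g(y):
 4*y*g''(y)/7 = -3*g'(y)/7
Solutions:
 g(y) = C1 + C2*y^(1/4)


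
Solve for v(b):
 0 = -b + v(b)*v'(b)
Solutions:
 v(b) = -sqrt(C1 + b^2)
 v(b) = sqrt(C1 + b^2)


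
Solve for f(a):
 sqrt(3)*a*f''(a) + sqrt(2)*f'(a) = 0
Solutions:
 f(a) = C1 + C2*a^(1 - sqrt(6)/3)


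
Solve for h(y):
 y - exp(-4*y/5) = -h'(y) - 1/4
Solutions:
 h(y) = C1 - y^2/2 - y/4 - 5*exp(-4*y/5)/4


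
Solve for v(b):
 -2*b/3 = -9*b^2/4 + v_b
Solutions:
 v(b) = C1 + 3*b^3/4 - b^2/3


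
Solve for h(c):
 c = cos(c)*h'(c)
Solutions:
 h(c) = C1 + Integral(c/cos(c), c)


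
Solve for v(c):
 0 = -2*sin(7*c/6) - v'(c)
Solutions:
 v(c) = C1 + 12*cos(7*c/6)/7


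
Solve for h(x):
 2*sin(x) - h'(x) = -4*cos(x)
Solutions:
 h(x) = C1 + 4*sin(x) - 2*cos(x)


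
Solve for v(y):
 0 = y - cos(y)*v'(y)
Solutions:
 v(y) = C1 + Integral(y/cos(y), y)


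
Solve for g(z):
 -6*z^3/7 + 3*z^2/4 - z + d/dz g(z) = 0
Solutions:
 g(z) = C1 + 3*z^4/14 - z^3/4 + z^2/2


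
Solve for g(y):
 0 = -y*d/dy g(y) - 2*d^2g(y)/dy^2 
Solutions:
 g(y) = C1 + C2*erf(y/2)


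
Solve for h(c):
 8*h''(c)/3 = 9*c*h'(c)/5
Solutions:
 h(c) = C1 + C2*erfi(3*sqrt(15)*c/20)


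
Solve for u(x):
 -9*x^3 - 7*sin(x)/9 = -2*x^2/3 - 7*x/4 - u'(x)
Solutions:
 u(x) = C1 + 9*x^4/4 - 2*x^3/9 - 7*x^2/8 - 7*cos(x)/9


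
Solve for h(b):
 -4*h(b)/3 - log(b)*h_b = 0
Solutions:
 h(b) = C1*exp(-4*li(b)/3)


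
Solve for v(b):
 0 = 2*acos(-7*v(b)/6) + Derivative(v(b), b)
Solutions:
 Integral(1/acos(-7*_y/6), (_y, v(b))) = C1 - 2*b


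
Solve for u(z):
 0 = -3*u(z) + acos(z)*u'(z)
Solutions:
 u(z) = C1*exp(3*Integral(1/acos(z), z))


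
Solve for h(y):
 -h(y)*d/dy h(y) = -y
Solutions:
 h(y) = -sqrt(C1 + y^2)
 h(y) = sqrt(C1 + y^2)


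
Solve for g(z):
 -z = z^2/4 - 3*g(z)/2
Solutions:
 g(z) = z*(z + 4)/6


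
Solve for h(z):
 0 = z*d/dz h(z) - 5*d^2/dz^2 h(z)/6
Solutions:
 h(z) = C1 + C2*erfi(sqrt(15)*z/5)


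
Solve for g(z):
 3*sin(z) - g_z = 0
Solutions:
 g(z) = C1 - 3*cos(z)


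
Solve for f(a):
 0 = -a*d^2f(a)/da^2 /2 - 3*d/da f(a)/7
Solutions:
 f(a) = C1 + C2*a^(1/7)


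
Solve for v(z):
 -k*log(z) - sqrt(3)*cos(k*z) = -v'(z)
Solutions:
 v(z) = C1 + k*z*(log(z) - 1) + sqrt(3)*Piecewise((sin(k*z)/k, Ne(k, 0)), (z, True))


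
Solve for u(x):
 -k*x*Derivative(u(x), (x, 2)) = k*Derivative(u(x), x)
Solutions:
 u(x) = C1 + C2*log(x)


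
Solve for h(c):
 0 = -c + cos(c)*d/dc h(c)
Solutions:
 h(c) = C1 + Integral(c/cos(c), c)


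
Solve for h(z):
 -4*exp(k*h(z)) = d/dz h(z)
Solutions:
 h(z) = Piecewise((log(1/(C1*k + 4*k*z))/k, Ne(k, 0)), (nan, True))
 h(z) = Piecewise((C1 - 4*z, Eq(k, 0)), (nan, True))


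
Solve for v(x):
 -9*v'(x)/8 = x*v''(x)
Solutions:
 v(x) = C1 + C2/x^(1/8)


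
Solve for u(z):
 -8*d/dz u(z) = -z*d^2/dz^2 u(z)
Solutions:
 u(z) = C1 + C2*z^9


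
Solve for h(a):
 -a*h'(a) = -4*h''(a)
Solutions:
 h(a) = C1 + C2*erfi(sqrt(2)*a/4)


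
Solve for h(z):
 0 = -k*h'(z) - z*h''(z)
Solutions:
 h(z) = C1 + z^(1 - re(k))*(C2*sin(log(z)*Abs(im(k))) + C3*cos(log(z)*im(k)))


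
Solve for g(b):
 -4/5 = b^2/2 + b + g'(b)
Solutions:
 g(b) = C1 - b^3/6 - b^2/2 - 4*b/5


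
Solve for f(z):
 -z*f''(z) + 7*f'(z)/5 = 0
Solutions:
 f(z) = C1 + C2*z^(12/5)


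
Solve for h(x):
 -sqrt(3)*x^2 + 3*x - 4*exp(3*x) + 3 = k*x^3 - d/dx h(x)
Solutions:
 h(x) = C1 + k*x^4/4 + sqrt(3)*x^3/3 - 3*x^2/2 - 3*x + 4*exp(3*x)/3


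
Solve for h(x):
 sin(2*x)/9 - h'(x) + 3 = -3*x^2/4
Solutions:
 h(x) = C1 + x^3/4 + 3*x - cos(2*x)/18


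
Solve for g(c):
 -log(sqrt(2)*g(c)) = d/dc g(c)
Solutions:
 2*Integral(1/(2*log(_y) + log(2)), (_y, g(c))) = C1 - c


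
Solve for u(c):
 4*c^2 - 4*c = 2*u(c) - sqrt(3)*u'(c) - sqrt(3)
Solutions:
 u(c) = C1*exp(2*sqrt(3)*c/3) + 2*c^2 - 2*c + 2*sqrt(3)*c - sqrt(3)/2 + 3


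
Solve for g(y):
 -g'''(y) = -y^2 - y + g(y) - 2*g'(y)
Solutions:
 g(y) = C1*exp(y) + C2*exp(y*(-1 + sqrt(5))/2) + C3*exp(-y*(1 + sqrt(5))/2) + y^2 + 5*y + 10


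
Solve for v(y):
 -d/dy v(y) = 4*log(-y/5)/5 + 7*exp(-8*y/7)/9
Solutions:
 v(y) = C1 - 4*y*log(-y)/5 + 4*y*(1 + log(5))/5 + 49*exp(-8*y/7)/72


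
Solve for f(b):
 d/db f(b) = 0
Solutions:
 f(b) = C1


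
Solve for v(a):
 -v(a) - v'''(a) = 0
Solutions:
 v(a) = C3*exp(-a) + (C1*sin(sqrt(3)*a/2) + C2*cos(sqrt(3)*a/2))*exp(a/2)


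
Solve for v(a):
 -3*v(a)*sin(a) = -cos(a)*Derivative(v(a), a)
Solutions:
 v(a) = C1/cos(a)^3


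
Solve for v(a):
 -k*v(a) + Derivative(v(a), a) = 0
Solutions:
 v(a) = C1*exp(a*k)


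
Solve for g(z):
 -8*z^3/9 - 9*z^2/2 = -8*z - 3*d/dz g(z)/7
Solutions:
 g(z) = C1 + 14*z^4/27 + 7*z^3/2 - 28*z^2/3


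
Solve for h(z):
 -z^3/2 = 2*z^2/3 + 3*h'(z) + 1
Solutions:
 h(z) = C1 - z^4/24 - 2*z^3/27 - z/3


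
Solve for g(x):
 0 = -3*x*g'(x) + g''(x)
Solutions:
 g(x) = C1 + C2*erfi(sqrt(6)*x/2)


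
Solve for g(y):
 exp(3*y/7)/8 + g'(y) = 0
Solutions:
 g(y) = C1 - 7*exp(3*y/7)/24


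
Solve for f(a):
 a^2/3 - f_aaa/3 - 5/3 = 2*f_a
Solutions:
 f(a) = C1 + C2*sin(sqrt(6)*a) + C3*cos(sqrt(6)*a) + a^3/18 - 8*a/9


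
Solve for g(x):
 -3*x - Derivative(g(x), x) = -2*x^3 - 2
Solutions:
 g(x) = C1 + x^4/2 - 3*x^2/2 + 2*x


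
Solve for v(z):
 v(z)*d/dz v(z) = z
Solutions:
 v(z) = -sqrt(C1 + z^2)
 v(z) = sqrt(C1 + z^2)


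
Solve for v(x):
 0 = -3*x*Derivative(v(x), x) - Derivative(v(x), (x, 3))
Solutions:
 v(x) = C1 + Integral(C2*airyai(-3^(1/3)*x) + C3*airybi(-3^(1/3)*x), x)


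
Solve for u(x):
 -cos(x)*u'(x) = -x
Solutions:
 u(x) = C1 + Integral(x/cos(x), x)


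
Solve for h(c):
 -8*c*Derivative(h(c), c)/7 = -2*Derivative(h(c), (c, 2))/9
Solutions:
 h(c) = C1 + C2*erfi(3*sqrt(14)*c/7)


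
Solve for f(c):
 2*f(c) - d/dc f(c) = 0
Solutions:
 f(c) = C1*exp(2*c)


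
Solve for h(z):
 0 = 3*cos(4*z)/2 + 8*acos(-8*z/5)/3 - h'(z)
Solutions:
 h(z) = C1 + 8*z*acos(-8*z/5)/3 + sqrt(25 - 64*z^2)/3 + 3*sin(4*z)/8


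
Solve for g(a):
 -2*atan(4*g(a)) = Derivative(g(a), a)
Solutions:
 Integral(1/atan(4*_y), (_y, g(a))) = C1 - 2*a


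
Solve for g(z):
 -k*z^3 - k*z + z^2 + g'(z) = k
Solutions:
 g(z) = C1 + k*z^4/4 + k*z^2/2 + k*z - z^3/3


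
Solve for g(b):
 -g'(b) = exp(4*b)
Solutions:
 g(b) = C1 - exp(4*b)/4


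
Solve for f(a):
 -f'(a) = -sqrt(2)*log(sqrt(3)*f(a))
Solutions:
 -sqrt(2)*Integral(1/(2*log(_y) + log(3)), (_y, f(a))) = C1 - a


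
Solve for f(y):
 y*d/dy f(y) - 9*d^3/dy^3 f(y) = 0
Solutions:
 f(y) = C1 + Integral(C2*airyai(3^(1/3)*y/3) + C3*airybi(3^(1/3)*y/3), y)


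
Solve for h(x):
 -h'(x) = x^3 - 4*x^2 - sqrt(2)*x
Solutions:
 h(x) = C1 - x^4/4 + 4*x^3/3 + sqrt(2)*x^2/2


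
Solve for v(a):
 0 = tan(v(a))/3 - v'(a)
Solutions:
 v(a) = pi - asin(C1*exp(a/3))
 v(a) = asin(C1*exp(a/3))


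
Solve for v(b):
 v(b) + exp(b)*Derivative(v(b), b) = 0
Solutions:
 v(b) = C1*exp(exp(-b))


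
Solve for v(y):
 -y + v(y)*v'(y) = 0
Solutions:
 v(y) = -sqrt(C1 + y^2)
 v(y) = sqrt(C1 + y^2)


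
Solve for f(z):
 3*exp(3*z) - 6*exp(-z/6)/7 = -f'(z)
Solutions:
 f(z) = C1 - exp(3*z) - 36*exp(-z/6)/7


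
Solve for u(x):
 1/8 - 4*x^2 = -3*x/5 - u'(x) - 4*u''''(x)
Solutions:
 u(x) = C1 + C4*exp(-2^(1/3)*x/2) + 4*x^3/3 - 3*x^2/10 - x/8 + (C2*sin(2^(1/3)*sqrt(3)*x/4) + C3*cos(2^(1/3)*sqrt(3)*x/4))*exp(2^(1/3)*x/4)


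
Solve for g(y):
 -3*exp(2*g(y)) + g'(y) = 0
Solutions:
 g(y) = log(-sqrt(-1/(C1 + 3*y))) - log(2)/2
 g(y) = log(-1/(C1 + 3*y))/2 - log(2)/2


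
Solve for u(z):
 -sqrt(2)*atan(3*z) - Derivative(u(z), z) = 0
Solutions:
 u(z) = C1 - sqrt(2)*(z*atan(3*z) - log(9*z^2 + 1)/6)


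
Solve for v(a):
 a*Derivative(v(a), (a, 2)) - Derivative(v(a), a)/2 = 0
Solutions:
 v(a) = C1 + C2*a^(3/2)


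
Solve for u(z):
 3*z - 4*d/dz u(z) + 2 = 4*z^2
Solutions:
 u(z) = C1 - z^3/3 + 3*z^2/8 + z/2


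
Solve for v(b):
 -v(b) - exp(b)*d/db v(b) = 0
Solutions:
 v(b) = C1*exp(exp(-b))


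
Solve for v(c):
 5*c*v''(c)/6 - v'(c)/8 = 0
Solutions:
 v(c) = C1 + C2*c^(23/20)


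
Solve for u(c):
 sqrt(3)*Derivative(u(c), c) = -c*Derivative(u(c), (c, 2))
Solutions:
 u(c) = C1 + C2*c^(1 - sqrt(3))


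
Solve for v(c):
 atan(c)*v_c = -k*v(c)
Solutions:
 v(c) = C1*exp(-k*Integral(1/atan(c), c))


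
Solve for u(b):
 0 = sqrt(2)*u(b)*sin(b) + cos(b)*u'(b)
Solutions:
 u(b) = C1*cos(b)^(sqrt(2))


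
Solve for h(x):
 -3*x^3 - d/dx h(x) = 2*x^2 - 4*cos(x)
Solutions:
 h(x) = C1 - 3*x^4/4 - 2*x^3/3 + 4*sin(x)


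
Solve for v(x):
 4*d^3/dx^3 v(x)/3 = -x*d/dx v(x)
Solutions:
 v(x) = C1 + Integral(C2*airyai(-6^(1/3)*x/2) + C3*airybi(-6^(1/3)*x/2), x)


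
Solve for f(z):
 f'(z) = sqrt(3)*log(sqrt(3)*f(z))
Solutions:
 -2*sqrt(3)*Integral(1/(2*log(_y) + log(3)), (_y, f(z)))/3 = C1 - z


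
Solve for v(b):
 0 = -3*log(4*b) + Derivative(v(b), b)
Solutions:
 v(b) = C1 + 3*b*log(b) - 3*b + b*log(64)


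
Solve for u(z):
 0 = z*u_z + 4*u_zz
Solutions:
 u(z) = C1 + C2*erf(sqrt(2)*z/4)


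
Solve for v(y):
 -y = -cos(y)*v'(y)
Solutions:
 v(y) = C1 + Integral(y/cos(y), y)


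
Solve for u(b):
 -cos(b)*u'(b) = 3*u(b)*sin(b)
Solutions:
 u(b) = C1*cos(b)^3


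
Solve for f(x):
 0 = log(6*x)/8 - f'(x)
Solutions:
 f(x) = C1 + x*log(x)/8 - x/8 + x*log(6)/8


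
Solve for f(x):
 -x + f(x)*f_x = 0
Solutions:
 f(x) = -sqrt(C1 + x^2)
 f(x) = sqrt(C1 + x^2)


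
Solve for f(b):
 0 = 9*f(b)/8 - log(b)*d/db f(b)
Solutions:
 f(b) = C1*exp(9*li(b)/8)


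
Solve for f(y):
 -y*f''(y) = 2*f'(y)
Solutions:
 f(y) = C1 + C2/y


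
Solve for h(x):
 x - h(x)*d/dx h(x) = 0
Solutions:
 h(x) = -sqrt(C1 + x^2)
 h(x) = sqrt(C1 + x^2)


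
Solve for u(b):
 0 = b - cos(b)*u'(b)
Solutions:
 u(b) = C1 + Integral(b/cos(b), b)


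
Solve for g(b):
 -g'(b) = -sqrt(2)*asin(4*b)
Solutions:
 g(b) = C1 + sqrt(2)*(b*asin(4*b) + sqrt(1 - 16*b^2)/4)


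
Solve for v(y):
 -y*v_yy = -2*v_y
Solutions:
 v(y) = C1 + C2*y^3


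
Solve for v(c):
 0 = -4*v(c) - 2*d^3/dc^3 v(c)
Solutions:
 v(c) = C3*exp(-2^(1/3)*c) + (C1*sin(2^(1/3)*sqrt(3)*c/2) + C2*cos(2^(1/3)*sqrt(3)*c/2))*exp(2^(1/3)*c/2)


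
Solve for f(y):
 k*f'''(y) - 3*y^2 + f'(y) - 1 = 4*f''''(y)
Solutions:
 f(y) = C1 + C2*exp(y*(-k^2/(-k^3 + sqrt(-k^6 + (k^3 + 216)^2) - 216)^(1/3) + k - (-k^3 + sqrt(-k^6 + (k^3 + 216)^2) - 216)^(1/3))/12) + C3*exp(y*(-4*k^2/((-1 + sqrt(3)*I)*(-k^3 + sqrt(-k^6 + (k^3 + 216)^2) - 216)^(1/3)) + 2*k + (-k^3 + sqrt(-k^6 + (k^3 + 216)^2) - 216)^(1/3) - sqrt(3)*I*(-k^3 + sqrt(-k^6 + (k^3 + 216)^2) - 216)^(1/3))/24) + C4*exp(y*(4*k^2/((1 + sqrt(3)*I)*(-k^3 + sqrt(-k^6 + (k^3 + 216)^2) - 216)^(1/3)) + 2*k + (-k^3 + sqrt(-k^6 + (k^3 + 216)^2) - 216)^(1/3) + sqrt(3)*I*(-k^3 + sqrt(-k^6 + (k^3 + 216)^2) - 216)^(1/3))/24) - 6*k*y + y^3 + y


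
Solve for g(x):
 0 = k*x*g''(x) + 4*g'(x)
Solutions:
 g(x) = C1 + x^(((re(k) - 4)*re(k) + im(k)^2)/(re(k)^2 + im(k)^2))*(C2*sin(4*log(x)*Abs(im(k))/(re(k)^2 + im(k)^2)) + C3*cos(4*log(x)*im(k)/(re(k)^2 + im(k)^2)))


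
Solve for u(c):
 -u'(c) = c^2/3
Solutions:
 u(c) = C1 - c^3/9


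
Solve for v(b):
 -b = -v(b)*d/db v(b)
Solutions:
 v(b) = -sqrt(C1 + b^2)
 v(b) = sqrt(C1 + b^2)


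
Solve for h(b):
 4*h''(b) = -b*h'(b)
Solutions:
 h(b) = C1 + C2*erf(sqrt(2)*b/4)


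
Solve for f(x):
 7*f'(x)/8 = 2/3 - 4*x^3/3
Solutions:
 f(x) = C1 - 8*x^4/21 + 16*x/21


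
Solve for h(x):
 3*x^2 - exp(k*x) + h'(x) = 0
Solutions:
 h(x) = C1 - x^3 + exp(k*x)/k


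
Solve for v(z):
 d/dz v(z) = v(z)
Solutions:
 v(z) = C1*exp(z)


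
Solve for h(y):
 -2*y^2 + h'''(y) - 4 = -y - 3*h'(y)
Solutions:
 h(y) = C1 + C2*sin(sqrt(3)*y) + C3*cos(sqrt(3)*y) + 2*y^3/9 - y^2/6 + 8*y/9


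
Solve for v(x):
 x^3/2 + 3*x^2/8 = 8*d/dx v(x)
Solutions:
 v(x) = C1 + x^4/64 + x^3/64


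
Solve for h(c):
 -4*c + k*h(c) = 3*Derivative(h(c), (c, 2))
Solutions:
 h(c) = C1*exp(-sqrt(3)*c*sqrt(k)/3) + C2*exp(sqrt(3)*c*sqrt(k)/3) + 4*c/k


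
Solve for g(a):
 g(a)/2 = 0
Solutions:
 g(a) = 0


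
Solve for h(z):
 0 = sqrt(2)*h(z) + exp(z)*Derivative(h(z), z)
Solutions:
 h(z) = C1*exp(sqrt(2)*exp(-z))


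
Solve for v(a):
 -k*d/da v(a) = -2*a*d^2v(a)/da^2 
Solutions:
 v(a) = C1 + a^(re(k)/2 + 1)*(C2*sin(log(a)*Abs(im(k))/2) + C3*cos(log(a)*im(k)/2))


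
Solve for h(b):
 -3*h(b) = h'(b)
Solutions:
 h(b) = C1*exp(-3*b)


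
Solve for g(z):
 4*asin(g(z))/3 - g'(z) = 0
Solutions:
 Integral(1/asin(_y), (_y, g(z))) = C1 + 4*z/3


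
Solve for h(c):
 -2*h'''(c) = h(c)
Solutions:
 h(c) = C3*exp(-2^(2/3)*c/2) + (C1*sin(2^(2/3)*sqrt(3)*c/4) + C2*cos(2^(2/3)*sqrt(3)*c/4))*exp(2^(2/3)*c/4)


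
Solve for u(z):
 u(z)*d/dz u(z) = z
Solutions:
 u(z) = -sqrt(C1 + z^2)
 u(z) = sqrt(C1 + z^2)


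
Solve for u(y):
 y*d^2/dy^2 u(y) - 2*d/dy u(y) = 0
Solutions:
 u(y) = C1 + C2*y^3


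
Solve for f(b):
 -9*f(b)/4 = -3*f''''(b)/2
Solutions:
 f(b) = C1*exp(-2^(3/4)*3^(1/4)*b/2) + C2*exp(2^(3/4)*3^(1/4)*b/2) + C3*sin(2^(3/4)*3^(1/4)*b/2) + C4*cos(2^(3/4)*3^(1/4)*b/2)


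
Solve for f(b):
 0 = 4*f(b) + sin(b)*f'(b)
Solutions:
 f(b) = C1*(cos(b)^2 + 2*cos(b) + 1)/(cos(b)^2 - 2*cos(b) + 1)


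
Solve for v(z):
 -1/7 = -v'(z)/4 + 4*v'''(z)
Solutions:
 v(z) = C1 + C2*exp(-z/4) + C3*exp(z/4) + 4*z/7


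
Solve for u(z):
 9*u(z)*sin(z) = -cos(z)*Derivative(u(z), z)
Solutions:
 u(z) = C1*cos(z)^9


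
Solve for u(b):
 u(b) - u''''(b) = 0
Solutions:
 u(b) = C1*exp(-b) + C2*exp(b) + C3*sin(b) + C4*cos(b)


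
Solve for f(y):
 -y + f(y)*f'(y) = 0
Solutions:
 f(y) = -sqrt(C1 + y^2)
 f(y) = sqrt(C1 + y^2)


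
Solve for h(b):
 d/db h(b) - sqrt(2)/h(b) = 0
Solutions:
 h(b) = -sqrt(C1 + 2*sqrt(2)*b)
 h(b) = sqrt(C1 + 2*sqrt(2)*b)


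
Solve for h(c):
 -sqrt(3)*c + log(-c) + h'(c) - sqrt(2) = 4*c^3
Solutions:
 h(c) = C1 + c^4 + sqrt(3)*c^2/2 - c*log(-c) + c*(1 + sqrt(2))


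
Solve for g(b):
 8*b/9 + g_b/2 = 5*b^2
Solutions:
 g(b) = C1 + 10*b^3/3 - 8*b^2/9


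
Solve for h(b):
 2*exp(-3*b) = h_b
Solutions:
 h(b) = C1 - 2*exp(-3*b)/3


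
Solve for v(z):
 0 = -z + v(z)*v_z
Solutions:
 v(z) = -sqrt(C1 + z^2)
 v(z) = sqrt(C1 + z^2)


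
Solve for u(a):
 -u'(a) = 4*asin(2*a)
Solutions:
 u(a) = C1 - 4*a*asin(2*a) - 2*sqrt(1 - 4*a^2)


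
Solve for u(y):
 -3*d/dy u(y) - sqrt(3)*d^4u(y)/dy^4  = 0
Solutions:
 u(y) = C1 + C4*exp(-3^(1/6)*y) + (C2*sin(3^(2/3)*y/2) + C3*cos(3^(2/3)*y/2))*exp(3^(1/6)*y/2)


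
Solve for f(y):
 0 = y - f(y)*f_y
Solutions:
 f(y) = -sqrt(C1 + y^2)
 f(y) = sqrt(C1 + y^2)


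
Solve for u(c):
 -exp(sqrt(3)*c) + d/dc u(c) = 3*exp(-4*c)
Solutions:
 u(c) = C1 + sqrt(3)*exp(sqrt(3)*c)/3 - 3*exp(-4*c)/4


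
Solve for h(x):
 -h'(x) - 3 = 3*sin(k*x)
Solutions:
 h(x) = C1 - 3*x + 3*cos(k*x)/k


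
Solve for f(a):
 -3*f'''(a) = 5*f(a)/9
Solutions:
 f(a) = C3*exp(-5^(1/3)*a/3) + (C1*sin(sqrt(3)*5^(1/3)*a/6) + C2*cos(sqrt(3)*5^(1/3)*a/6))*exp(5^(1/3)*a/6)


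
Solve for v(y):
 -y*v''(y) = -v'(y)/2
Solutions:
 v(y) = C1 + C2*y^(3/2)


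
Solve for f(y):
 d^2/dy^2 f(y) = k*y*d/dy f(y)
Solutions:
 f(y) = Piecewise((-sqrt(2)*sqrt(pi)*C1*erf(sqrt(2)*y*sqrt(-k)/2)/(2*sqrt(-k)) - C2, (k > 0) | (k < 0)), (-C1*y - C2, True))


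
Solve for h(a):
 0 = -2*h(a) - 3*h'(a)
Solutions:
 h(a) = C1*exp(-2*a/3)


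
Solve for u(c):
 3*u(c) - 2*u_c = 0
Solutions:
 u(c) = C1*exp(3*c/2)


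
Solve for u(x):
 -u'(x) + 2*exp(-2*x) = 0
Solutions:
 u(x) = C1 - exp(-2*x)


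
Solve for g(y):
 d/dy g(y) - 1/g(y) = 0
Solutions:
 g(y) = -sqrt(C1 + 2*y)
 g(y) = sqrt(C1 + 2*y)


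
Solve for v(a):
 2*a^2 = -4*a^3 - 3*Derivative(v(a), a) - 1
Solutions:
 v(a) = C1 - a^4/3 - 2*a^3/9 - a/3


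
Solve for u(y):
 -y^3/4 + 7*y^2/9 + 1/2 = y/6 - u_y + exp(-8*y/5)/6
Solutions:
 u(y) = C1 + y^4/16 - 7*y^3/27 + y^2/12 - y/2 - 5*exp(-8*y/5)/48


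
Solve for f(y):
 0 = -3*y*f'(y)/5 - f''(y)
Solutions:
 f(y) = C1 + C2*erf(sqrt(30)*y/10)


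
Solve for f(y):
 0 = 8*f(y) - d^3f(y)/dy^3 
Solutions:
 f(y) = C3*exp(2*y) + (C1*sin(sqrt(3)*y) + C2*cos(sqrt(3)*y))*exp(-y)


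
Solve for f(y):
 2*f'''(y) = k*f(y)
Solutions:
 f(y) = C1*exp(2^(2/3)*k^(1/3)*y/2) + C2*exp(2^(2/3)*k^(1/3)*y*(-1 + sqrt(3)*I)/4) + C3*exp(-2^(2/3)*k^(1/3)*y*(1 + sqrt(3)*I)/4)


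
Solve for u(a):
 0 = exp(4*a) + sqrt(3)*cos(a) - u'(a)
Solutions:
 u(a) = C1 + exp(4*a)/4 + sqrt(3)*sin(a)


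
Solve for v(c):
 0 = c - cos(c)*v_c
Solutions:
 v(c) = C1 + Integral(c/cos(c), c)


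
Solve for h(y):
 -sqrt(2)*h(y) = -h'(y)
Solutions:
 h(y) = C1*exp(sqrt(2)*y)


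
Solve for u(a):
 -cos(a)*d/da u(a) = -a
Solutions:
 u(a) = C1 + Integral(a/cos(a), a)


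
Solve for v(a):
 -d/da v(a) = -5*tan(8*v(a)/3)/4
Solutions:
 v(a) = -3*asin(C1*exp(10*a/3))/8 + 3*pi/8
 v(a) = 3*asin(C1*exp(10*a/3))/8


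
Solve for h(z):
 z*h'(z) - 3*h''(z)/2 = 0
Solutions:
 h(z) = C1 + C2*erfi(sqrt(3)*z/3)


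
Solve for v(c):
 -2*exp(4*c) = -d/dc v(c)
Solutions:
 v(c) = C1 + exp(4*c)/2


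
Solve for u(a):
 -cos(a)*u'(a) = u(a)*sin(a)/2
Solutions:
 u(a) = C1*sqrt(cos(a))


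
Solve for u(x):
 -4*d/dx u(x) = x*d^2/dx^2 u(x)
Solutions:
 u(x) = C1 + C2/x^3


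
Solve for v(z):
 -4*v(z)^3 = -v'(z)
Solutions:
 v(z) = -sqrt(2)*sqrt(-1/(C1 + 4*z))/2
 v(z) = sqrt(2)*sqrt(-1/(C1 + 4*z))/2


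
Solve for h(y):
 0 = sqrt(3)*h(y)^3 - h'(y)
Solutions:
 h(y) = -sqrt(2)*sqrt(-1/(C1 + sqrt(3)*y))/2
 h(y) = sqrt(2)*sqrt(-1/(C1 + sqrt(3)*y))/2


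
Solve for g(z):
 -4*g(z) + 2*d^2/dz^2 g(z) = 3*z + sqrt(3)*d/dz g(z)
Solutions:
 g(z) = C1*exp(z*(sqrt(3) + sqrt(35))/4) + C2*exp(z*(-sqrt(35) + sqrt(3))/4) - 3*z/4 + 3*sqrt(3)/16


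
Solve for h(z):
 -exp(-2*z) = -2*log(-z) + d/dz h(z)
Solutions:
 h(z) = C1 + 2*z*log(-z) - 2*z + exp(-2*z)/2


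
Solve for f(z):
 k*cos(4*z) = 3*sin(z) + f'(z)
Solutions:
 f(z) = C1 + k*sin(4*z)/4 + 3*cos(z)


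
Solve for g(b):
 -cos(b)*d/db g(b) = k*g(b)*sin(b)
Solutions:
 g(b) = C1*exp(k*log(cos(b)))


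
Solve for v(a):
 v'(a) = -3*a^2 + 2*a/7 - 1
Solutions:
 v(a) = C1 - a^3 + a^2/7 - a


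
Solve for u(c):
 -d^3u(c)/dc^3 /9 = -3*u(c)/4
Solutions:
 u(c) = C3*exp(3*2^(1/3)*c/2) + (C1*sin(3*2^(1/3)*sqrt(3)*c/4) + C2*cos(3*2^(1/3)*sqrt(3)*c/4))*exp(-3*2^(1/3)*c/4)


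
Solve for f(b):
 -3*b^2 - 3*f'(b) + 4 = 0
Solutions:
 f(b) = C1 - b^3/3 + 4*b/3


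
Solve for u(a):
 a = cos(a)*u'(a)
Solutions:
 u(a) = C1 + Integral(a/cos(a), a)


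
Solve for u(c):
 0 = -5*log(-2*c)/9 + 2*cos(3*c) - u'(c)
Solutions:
 u(c) = C1 - 5*c*log(-c)/9 - 5*c*log(2)/9 + 5*c/9 + 2*sin(3*c)/3


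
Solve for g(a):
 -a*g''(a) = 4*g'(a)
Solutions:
 g(a) = C1 + C2/a^3


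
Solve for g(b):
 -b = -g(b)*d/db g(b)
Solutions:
 g(b) = -sqrt(C1 + b^2)
 g(b) = sqrt(C1 + b^2)


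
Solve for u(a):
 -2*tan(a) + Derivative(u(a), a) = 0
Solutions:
 u(a) = C1 - 2*log(cos(a))


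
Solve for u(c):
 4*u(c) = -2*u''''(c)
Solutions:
 u(c) = (C1*sin(2^(3/4)*c/2) + C2*cos(2^(3/4)*c/2))*exp(-2^(3/4)*c/2) + (C3*sin(2^(3/4)*c/2) + C4*cos(2^(3/4)*c/2))*exp(2^(3/4)*c/2)


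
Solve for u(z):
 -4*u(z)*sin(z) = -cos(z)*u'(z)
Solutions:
 u(z) = C1/cos(z)^4


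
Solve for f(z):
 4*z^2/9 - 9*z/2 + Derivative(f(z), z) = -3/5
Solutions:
 f(z) = C1 - 4*z^3/27 + 9*z^2/4 - 3*z/5


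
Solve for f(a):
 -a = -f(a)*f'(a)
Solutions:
 f(a) = -sqrt(C1 + a^2)
 f(a) = sqrt(C1 + a^2)


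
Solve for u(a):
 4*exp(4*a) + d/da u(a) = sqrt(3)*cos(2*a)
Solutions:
 u(a) = C1 - exp(4*a) + sqrt(3)*sin(2*a)/2


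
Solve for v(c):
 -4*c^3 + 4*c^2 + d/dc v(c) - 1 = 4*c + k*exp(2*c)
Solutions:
 v(c) = C1 + c^4 - 4*c^3/3 + 2*c^2 + c + k*exp(2*c)/2


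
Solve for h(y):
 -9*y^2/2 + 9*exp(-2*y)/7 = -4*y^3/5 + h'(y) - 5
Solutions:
 h(y) = C1 + y^4/5 - 3*y^3/2 + 5*y - 9*exp(-2*y)/14


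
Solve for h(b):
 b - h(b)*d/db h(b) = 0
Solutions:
 h(b) = -sqrt(C1 + b^2)
 h(b) = sqrt(C1 + b^2)
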